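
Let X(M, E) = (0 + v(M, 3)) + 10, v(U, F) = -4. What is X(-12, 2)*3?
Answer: 18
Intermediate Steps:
X(M, E) = 6 (X(M, E) = (0 - 4) + 10 = -4 + 10 = 6)
X(-12, 2)*3 = 6*3 = 18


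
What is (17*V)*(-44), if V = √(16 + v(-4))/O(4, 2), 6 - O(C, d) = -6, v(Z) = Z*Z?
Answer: -748*√2/3 ≈ -352.61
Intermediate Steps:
v(Z) = Z²
O(C, d) = 12 (O(C, d) = 6 - 1*(-6) = 6 + 6 = 12)
V = √2/3 (V = √(16 + (-4)²)/12 = √(16 + 16)*(1/12) = √32*(1/12) = (4*√2)*(1/12) = √2/3 ≈ 0.47140)
(17*V)*(-44) = (17*(√2/3))*(-44) = (17*√2/3)*(-44) = -748*√2/3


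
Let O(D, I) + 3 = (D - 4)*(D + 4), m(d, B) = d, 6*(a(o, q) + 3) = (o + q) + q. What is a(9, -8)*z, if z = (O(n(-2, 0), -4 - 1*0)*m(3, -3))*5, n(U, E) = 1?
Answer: 1125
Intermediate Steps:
a(o, q) = -3 + q/3 + o/6 (a(o, q) = -3 + ((o + q) + q)/6 = -3 + (o + 2*q)/6 = -3 + (q/3 + o/6) = -3 + q/3 + o/6)
O(D, I) = -3 + (-4 + D)*(4 + D) (O(D, I) = -3 + (D - 4)*(D + 4) = -3 + (-4 + D)*(4 + D))
z = -270 (z = ((-19 + 1²)*3)*5 = ((-19 + 1)*3)*5 = -18*3*5 = -54*5 = -270)
a(9, -8)*z = (-3 + (⅓)*(-8) + (⅙)*9)*(-270) = (-3 - 8/3 + 3/2)*(-270) = -25/6*(-270) = 1125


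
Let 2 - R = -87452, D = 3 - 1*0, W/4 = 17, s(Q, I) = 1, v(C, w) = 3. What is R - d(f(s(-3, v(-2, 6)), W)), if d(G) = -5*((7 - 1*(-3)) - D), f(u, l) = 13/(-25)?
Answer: 87489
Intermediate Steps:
W = 68 (W = 4*17 = 68)
f(u, l) = -13/25 (f(u, l) = 13*(-1/25) = -13/25)
D = 3 (D = 3 + 0 = 3)
R = 87454 (R = 2 - 1*(-87452) = 2 + 87452 = 87454)
d(G) = -35 (d(G) = -5*((7 - 1*(-3)) - 1*3) = -5*((7 + 3) - 3) = -5*(10 - 3) = -5*7 = -35)
R - d(f(s(-3, v(-2, 6)), W)) = 87454 - 1*(-35) = 87454 + 35 = 87489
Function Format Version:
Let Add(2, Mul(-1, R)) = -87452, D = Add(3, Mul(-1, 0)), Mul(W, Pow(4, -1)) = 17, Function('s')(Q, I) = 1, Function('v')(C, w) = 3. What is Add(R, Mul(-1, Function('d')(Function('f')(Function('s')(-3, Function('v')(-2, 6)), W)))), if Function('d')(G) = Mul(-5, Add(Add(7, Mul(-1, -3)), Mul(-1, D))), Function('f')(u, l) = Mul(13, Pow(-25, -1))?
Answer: 87489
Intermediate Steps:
W = 68 (W = Mul(4, 17) = 68)
Function('f')(u, l) = Rational(-13, 25) (Function('f')(u, l) = Mul(13, Rational(-1, 25)) = Rational(-13, 25))
D = 3 (D = Add(3, 0) = 3)
R = 87454 (R = Add(2, Mul(-1, -87452)) = Add(2, 87452) = 87454)
Function('d')(G) = -35 (Function('d')(G) = Mul(-5, Add(Add(7, Mul(-1, -3)), Mul(-1, 3))) = Mul(-5, Add(Add(7, 3), -3)) = Mul(-5, Add(10, -3)) = Mul(-5, 7) = -35)
Add(R, Mul(-1, Function('d')(Function('f')(Function('s')(-3, Function('v')(-2, 6)), W)))) = Add(87454, Mul(-1, -35)) = Add(87454, 35) = 87489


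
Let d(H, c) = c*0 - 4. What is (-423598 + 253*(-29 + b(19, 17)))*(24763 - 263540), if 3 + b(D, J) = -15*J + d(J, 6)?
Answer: 118724938717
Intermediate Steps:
d(H, c) = -4 (d(H, c) = 0 - 4 = -4)
b(D, J) = -7 - 15*J (b(D, J) = -3 + (-15*J - 4) = -3 + (-4 - 15*J) = -7 - 15*J)
(-423598 + 253*(-29 + b(19, 17)))*(24763 - 263540) = (-423598 + 253*(-29 + (-7 - 15*17)))*(24763 - 263540) = (-423598 + 253*(-29 + (-7 - 255)))*(-238777) = (-423598 + 253*(-29 - 262))*(-238777) = (-423598 + 253*(-291))*(-238777) = (-423598 - 73623)*(-238777) = -497221*(-238777) = 118724938717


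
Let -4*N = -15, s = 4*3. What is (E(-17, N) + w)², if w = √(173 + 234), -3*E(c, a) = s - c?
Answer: 4504/9 - 58*√407/3 ≈ 110.41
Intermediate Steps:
s = 12
N = 15/4 (N = -¼*(-15) = 15/4 ≈ 3.7500)
E(c, a) = -4 + c/3 (E(c, a) = -(12 - c)/3 = -4 + c/3)
w = √407 ≈ 20.174
(E(-17, N) + w)² = ((-4 + (⅓)*(-17)) + √407)² = ((-4 - 17/3) + √407)² = (-29/3 + √407)²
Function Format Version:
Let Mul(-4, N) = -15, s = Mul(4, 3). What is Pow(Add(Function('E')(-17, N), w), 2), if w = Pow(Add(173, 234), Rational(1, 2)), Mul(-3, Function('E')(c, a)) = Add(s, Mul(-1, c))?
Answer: Add(Rational(4504, 9), Mul(Rational(-58, 3), Pow(407, Rational(1, 2)))) ≈ 110.41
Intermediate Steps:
s = 12
N = Rational(15, 4) (N = Mul(Rational(-1, 4), -15) = Rational(15, 4) ≈ 3.7500)
Function('E')(c, a) = Add(-4, Mul(Rational(1, 3), c)) (Function('E')(c, a) = Mul(Rational(-1, 3), Add(12, Mul(-1, c))) = Add(-4, Mul(Rational(1, 3), c)))
w = Pow(407, Rational(1, 2)) ≈ 20.174
Pow(Add(Function('E')(-17, N), w), 2) = Pow(Add(Add(-4, Mul(Rational(1, 3), -17)), Pow(407, Rational(1, 2))), 2) = Pow(Add(Add(-4, Rational(-17, 3)), Pow(407, Rational(1, 2))), 2) = Pow(Add(Rational(-29, 3), Pow(407, Rational(1, 2))), 2)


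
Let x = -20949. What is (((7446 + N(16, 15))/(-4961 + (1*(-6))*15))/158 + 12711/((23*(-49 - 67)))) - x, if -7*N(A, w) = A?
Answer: 156081938225459/7452265604 ≈ 20944.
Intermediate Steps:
N(A, w) = -A/7
(((7446 + N(16, 15))/(-4961 + (1*(-6))*15))/158 + 12711/((23*(-49 - 67)))) - x = (((7446 - ⅐*16)/(-4961 + (1*(-6))*15))/158 + 12711/((23*(-49 - 67)))) - 1*(-20949) = (((7446 - 16/7)/(-4961 - 6*15))*(1/158) + 12711/((23*(-116)))) + 20949 = ((52106/(7*(-4961 - 90)))*(1/158) + 12711/(-2668)) + 20949 = (((52106/7)/(-5051))*(1/158) + 12711*(-1/2668)) + 20949 = (((52106/7)*(-1/5051))*(1/158) - 12711/2668) + 20949 = (-52106/35357*1/158 - 12711/2668) + 20949 = (-26053/2793203 - 12711/2668) + 20949 = -35573912737/7452265604 + 20949 = 156081938225459/7452265604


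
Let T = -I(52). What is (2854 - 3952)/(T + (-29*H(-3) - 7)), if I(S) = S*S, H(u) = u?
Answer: 549/1312 ≈ 0.41845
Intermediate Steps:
I(S) = S**2
T = -2704 (T = -1*52**2 = -1*2704 = -2704)
(2854 - 3952)/(T + (-29*H(-3) - 7)) = (2854 - 3952)/(-2704 + (-29*(-3) - 7)) = -1098/(-2704 + (87 - 7)) = -1098/(-2704 + 80) = -1098/(-2624) = -1098*(-1/2624) = 549/1312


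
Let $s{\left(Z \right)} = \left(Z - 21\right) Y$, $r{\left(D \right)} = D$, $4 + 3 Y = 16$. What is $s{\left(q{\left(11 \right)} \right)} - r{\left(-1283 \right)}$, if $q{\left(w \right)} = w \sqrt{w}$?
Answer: $1199 + 44 \sqrt{11} \approx 1344.9$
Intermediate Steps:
$Y = 4$ ($Y = - \frac{4}{3} + \frac{1}{3} \cdot 16 = - \frac{4}{3} + \frac{16}{3} = 4$)
$q{\left(w \right)} = w^{\frac{3}{2}}$
$s{\left(Z \right)} = -84 + 4 Z$ ($s{\left(Z \right)} = \left(Z - 21\right) 4 = \left(-21 + Z\right) 4 = -84 + 4 Z$)
$s{\left(q{\left(11 \right)} \right)} - r{\left(-1283 \right)} = \left(-84 + 4 \cdot 11^{\frac{3}{2}}\right) - -1283 = \left(-84 + 4 \cdot 11 \sqrt{11}\right) + 1283 = \left(-84 + 44 \sqrt{11}\right) + 1283 = 1199 + 44 \sqrt{11}$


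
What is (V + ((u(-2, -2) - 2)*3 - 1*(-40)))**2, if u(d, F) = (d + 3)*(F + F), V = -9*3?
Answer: 25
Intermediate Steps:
V = -27
u(d, F) = 2*F*(3 + d) (u(d, F) = (3 + d)*(2*F) = 2*F*(3 + d))
(V + ((u(-2, -2) - 2)*3 - 1*(-40)))**2 = (-27 + ((2*(-2)*(3 - 2) - 2)*3 - 1*(-40)))**2 = (-27 + ((2*(-2)*1 - 2)*3 + 40))**2 = (-27 + ((-4 - 2)*3 + 40))**2 = (-27 + (-6*3 + 40))**2 = (-27 + (-18 + 40))**2 = (-27 + 22)**2 = (-5)**2 = 25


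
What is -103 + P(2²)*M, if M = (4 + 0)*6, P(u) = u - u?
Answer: -103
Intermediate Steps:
P(u) = 0
M = 24 (M = 4*6 = 24)
-103 + P(2²)*M = -103 + 0*24 = -103 + 0 = -103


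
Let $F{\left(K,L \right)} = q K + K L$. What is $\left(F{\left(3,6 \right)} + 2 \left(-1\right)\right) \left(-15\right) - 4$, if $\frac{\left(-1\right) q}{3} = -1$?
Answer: $-379$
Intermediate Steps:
$q = 3$ ($q = \left(-3\right) \left(-1\right) = 3$)
$F{\left(K,L \right)} = 3 K + K L$
$\left(F{\left(3,6 \right)} + 2 \left(-1\right)\right) \left(-15\right) - 4 = \left(3 \left(3 + 6\right) + 2 \left(-1\right)\right) \left(-15\right) - 4 = \left(3 \cdot 9 - 2\right) \left(-15\right) - 4 = \left(27 - 2\right) \left(-15\right) - 4 = 25 \left(-15\right) - 4 = -375 - 4 = -379$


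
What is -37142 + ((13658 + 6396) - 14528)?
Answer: -31616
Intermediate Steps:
-37142 + ((13658 + 6396) - 14528) = -37142 + (20054 - 14528) = -37142 + 5526 = -31616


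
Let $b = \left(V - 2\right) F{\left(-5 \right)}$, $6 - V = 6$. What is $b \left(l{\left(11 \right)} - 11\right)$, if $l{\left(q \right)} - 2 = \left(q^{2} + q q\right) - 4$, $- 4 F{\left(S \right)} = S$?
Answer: $- \frac{1145}{2} \approx -572.5$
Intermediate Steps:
$V = 0$ ($V = 6 - 6 = 0$)
$F{\left(S \right)} = - \frac{S}{4}$
$b = - \frac{5}{2}$ ($b = \left(0 - 2\right) \left(\left(- \frac{1}{4}\right) \left(-5\right)\right) = \left(-2\right) \frac{5}{4} = - \frac{5}{2} \approx -2.5$)
$l{\left(q \right)} = -2 + 2 q^{2}$ ($l{\left(q \right)} = 2 - \left(4 - q^{2} - q q\right) = 2 + \left(\left(q^{2} + q^{2}\right) - 4\right) = 2 + \left(2 q^{2} - 4\right) = 2 + \left(-4 + 2 q^{2}\right) = -2 + 2 q^{2}$)
$b \left(l{\left(11 \right)} - 11\right) = - \frac{5 \left(\left(-2 + 2 \cdot 11^{2}\right) - 11\right)}{2} = - \frac{5 \left(\left(-2 + 2 \cdot 121\right) - 11\right)}{2} = - \frac{5 \left(\left(-2 + 242\right) - 11\right)}{2} = - \frac{5 \left(240 - 11\right)}{2} = \left(- \frac{5}{2}\right) 229 = - \frac{1145}{2}$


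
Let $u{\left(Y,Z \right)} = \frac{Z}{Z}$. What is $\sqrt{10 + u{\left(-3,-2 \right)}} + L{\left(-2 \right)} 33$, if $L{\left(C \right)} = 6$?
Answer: $198 + \sqrt{11} \approx 201.32$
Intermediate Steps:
$u{\left(Y,Z \right)} = 1$
$\sqrt{10 + u{\left(-3,-2 \right)}} + L{\left(-2 \right)} 33 = \sqrt{10 + 1} + 6 \cdot 33 = \sqrt{11} + 198 = 198 + \sqrt{11}$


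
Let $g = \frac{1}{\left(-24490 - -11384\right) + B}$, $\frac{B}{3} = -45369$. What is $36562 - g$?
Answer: $\frac{5455525707}{149213} \approx 36562.0$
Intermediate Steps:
$B = -136107$ ($B = 3 \left(-45369\right) = -136107$)
$g = - \frac{1}{149213}$ ($g = \frac{1}{\left(-24490 - -11384\right) - 136107} = \frac{1}{\left(-24490 + 11384\right) - 136107} = \frac{1}{-13106 - 136107} = \frac{1}{-149213} = - \frac{1}{149213} \approx -6.7018 \cdot 10^{-6}$)
$36562 - g = 36562 - - \frac{1}{149213} = 36562 + \frac{1}{149213} = \frac{5455525707}{149213}$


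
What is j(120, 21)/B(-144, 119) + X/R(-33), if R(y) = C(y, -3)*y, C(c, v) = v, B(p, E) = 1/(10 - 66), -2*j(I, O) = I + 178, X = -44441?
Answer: 781615/99 ≈ 7895.1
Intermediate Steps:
j(I, O) = -89 - I/2 (j(I, O) = -(I + 178)/2 = -(178 + I)/2 = -89 - I/2)
B(p, E) = -1/56 (B(p, E) = 1/(-56) = -1/56)
R(y) = -3*y
j(120, 21)/B(-144, 119) + X/R(-33) = (-89 - ½*120)/(-1/56) - 44441/((-3*(-33))) = (-89 - 60)*(-56) - 44441/99 = -149*(-56) - 44441*1/99 = 8344 - 44441/99 = 781615/99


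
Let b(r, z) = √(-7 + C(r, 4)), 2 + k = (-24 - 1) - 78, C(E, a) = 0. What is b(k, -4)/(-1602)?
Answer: -I*√7/1602 ≈ -0.0016515*I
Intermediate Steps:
k = -105 (k = -2 + ((-24 - 1) - 78) = -2 + (-25 - 78) = -2 - 103 = -105)
b(r, z) = I*√7 (b(r, z) = √(-7 + 0) = √(-7) = I*√7)
b(k, -4)/(-1602) = (I*√7)/(-1602) = (I*√7)*(-1/1602) = -I*√7/1602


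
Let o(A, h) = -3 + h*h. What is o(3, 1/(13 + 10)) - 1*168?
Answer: -90458/529 ≈ -171.00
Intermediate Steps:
o(A, h) = -3 + h**2
o(3, 1/(13 + 10)) - 1*168 = (-3 + (1/(13 + 10))**2) - 1*168 = (-3 + (1/23)**2) - 168 = (-3 + 1/529) - 168 = -1586/529 - 168 = -90458/529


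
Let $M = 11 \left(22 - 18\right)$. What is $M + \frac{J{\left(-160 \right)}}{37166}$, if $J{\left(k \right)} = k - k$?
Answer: $44$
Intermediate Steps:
$J{\left(k \right)} = 0$
$M = 44$ ($M = 11 \cdot 4 = 44$)
$M + \frac{J{\left(-160 \right)}}{37166} = 44 + \frac{0}{37166} = 44 + 0 \cdot \frac{1}{37166} = 44 + 0 = 44$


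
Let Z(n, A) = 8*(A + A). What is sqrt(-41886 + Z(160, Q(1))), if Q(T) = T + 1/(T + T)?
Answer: I*sqrt(41862) ≈ 204.6*I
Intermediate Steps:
Q(T) = T + 1/(2*T)
Z(n, A) = 16*A (Z(n, A) = 8*(2*A) = 16*A)
sqrt(-41886 + Z(160, Q(1))) = sqrt(-41886 + 16*(1 + (1/2)/1)) = sqrt(-41886 + 16*(1 + (1/2)*1)) = sqrt(-41886 + 16*(1 + 1/2)) = sqrt(-41886 + 16*(3/2)) = sqrt(-41886 + 24) = sqrt(-41862) = I*sqrt(41862)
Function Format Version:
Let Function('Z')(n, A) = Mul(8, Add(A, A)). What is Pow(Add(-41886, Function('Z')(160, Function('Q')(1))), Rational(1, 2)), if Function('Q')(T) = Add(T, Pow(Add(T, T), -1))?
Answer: Mul(I, Pow(41862, Rational(1, 2))) ≈ Mul(204.60, I)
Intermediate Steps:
Function('Q')(T) = Add(T, Mul(Rational(1, 2), Pow(T, -1))) (Function('Q')(T) = Add(T, Pow(Mul(2, T), -1)) = Add(T, Mul(Rational(1, 2), Pow(T, -1))))
Function('Z')(n, A) = Mul(16, A) (Function('Z')(n, A) = Mul(8, Mul(2, A)) = Mul(16, A))
Pow(Add(-41886, Function('Z')(160, Function('Q')(1))), Rational(1, 2)) = Pow(Add(-41886, Mul(16, Add(1, Mul(Rational(1, 2), Pow(1, -1))))), Rational(1, 2)) = Pow(Add(-41886, Mul(16, Add(1, Mul(Rational(1, 2), 1)))), Rational(1, 2)) = Pow(Add(-41886, Mul(16, Add(1, Rational(1, 2)))), Rational(1, 2)) = Pow(Add(-41886, Mul(16, Rational(3, 2))), Rational(1, 2)) = Pow(Add(-41886, 24), Rational(1, 2)) = Pow(-41862, Rational(1, 2)) = Mul(I, Pow(41862, Rational(1, 2)))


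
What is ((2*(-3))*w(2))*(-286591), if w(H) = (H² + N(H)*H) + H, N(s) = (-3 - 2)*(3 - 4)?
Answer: 27512736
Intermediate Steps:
N(s) = 5 (N(s) = -5*(-1) = 5)
w(H) = H² + 6*H (w(H) = (H² + 5*H) + H = H² + 6*H)
((2*(-3))*w(2))*(-286591) = ((2*(-3))*(2*(6 + 2)))*(-286591) = -12*8*(-286591) = -6*16*(-286591) = -96*(-286591) = 27512736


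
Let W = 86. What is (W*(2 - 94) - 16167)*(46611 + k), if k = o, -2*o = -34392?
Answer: -1536408753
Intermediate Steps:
o = 17196 (o = -½*(-34392) = 17196)
k = 17196
(W*(2 - 94) - 16167)*(46611 + k) = (86*(2 - 94) - 16167)*(46611 + 17196) = (86*(-92) - 16167)*63807 = (-7912 - 16167)*63807 = -24079*63807 = -1536408753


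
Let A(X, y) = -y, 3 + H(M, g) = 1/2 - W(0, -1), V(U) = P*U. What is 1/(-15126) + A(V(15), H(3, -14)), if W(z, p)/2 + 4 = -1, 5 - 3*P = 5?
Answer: -56723/7563 ≈ -7.5001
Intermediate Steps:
P = 0 (P = 5/3 - ⅓*5 = 5/3 - 5/3 = 0)
W(z, p) = -10 (W(z, p) = -8 + 2*(-1) = -8 - 2 = -10)
V(U) = 0 (V(U) = 0*U = 0)
H(M, g) = 15/2 (H(M, g) = -3 + (1/2 - 1*(-10)) = -3 + (½ + 10) = -3 + 21/2 = 15/2)
1/(-15126) + A(V(15), H(3, -14)) = 1/(-15126) - 1*15/2 = -1/15126 - 15/2 = -56723/7563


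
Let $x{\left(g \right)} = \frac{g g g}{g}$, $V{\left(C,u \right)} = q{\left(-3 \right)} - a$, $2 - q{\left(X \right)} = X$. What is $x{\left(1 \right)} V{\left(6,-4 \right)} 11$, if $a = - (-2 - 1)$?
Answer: $22$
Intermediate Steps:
$q{\left(X \right)} = 2 - X$
$a = 3$ ($a = \left(-1\right) \left(-3\right) = 3$)
$V{\left(C,u \right)} = 2$ ($V{\left(C,u \right)} = \left(2 - -3\right) - 3 = \left(2 + 3\right) - 3 = 5 - 3 = 2$)
$x{\left(g \right)} = g^{2}$ ($x{\left(g \right)} = \frac{g^{2} g}{g} = \frac{g^{3}}{g} = g^{2}$)
$x{\left(1 \right)} V{\left(6,-4 \right)} 11 = 1^{2} \cdot 2 \cdot 11 = 1 \cdot 2 \cdot 11 = 2 \cdot 11 = 22$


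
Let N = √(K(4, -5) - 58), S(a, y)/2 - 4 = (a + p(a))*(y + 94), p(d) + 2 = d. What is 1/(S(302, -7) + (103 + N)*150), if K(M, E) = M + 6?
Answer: 60103/7225281218 - 150*I*√3/3612640609 ≈ 8.3184e-6 - 7.1916e-8*I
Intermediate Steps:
p(d) = -2 + d
K(M, E) = 6 + M
S(a, y) = 8 + 2*(-2 + 2*a)*(94 + y) (S(a, y) = 8 + 2*((a + (-2 + a))*(y + 94)) = 8 + 2*((-2 + 2*a)*(94 + y)) = 8 + 2*(-2 + 2*a)*(94 + y))
N = 4*I*√3 (N = √((6 + 4) - 58) = √(10 - 58) = √(-48) = 4*I*√3 ≈ 6.9282*I)
1/(S(302, -7) + (103 + N)*150) = 1/((-368 - 4*(-7) + 376*302 + 4*302*(-7)) + (103 + 4*I*√3)*150) = 1/((-368 + 28 + 113552 - 8456) + (15450 + 600*I*√3)) = 1/(104756 + (15450 + 600*I*√3)) = 1/(120206 + 600*I*√3)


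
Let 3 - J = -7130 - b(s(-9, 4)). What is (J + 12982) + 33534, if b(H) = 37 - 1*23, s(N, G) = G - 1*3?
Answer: 53663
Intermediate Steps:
s(N, G) = -3 + G (s(N, G) = G - 3 = -3 + G)
b(H) = 14 (b(H) = 37 - 23 = 14)
J = 7147 (J = 3 - (-7130 - 1*14) = 3 - (-7130 - 14) = 3 - 1*(-7144) = 3 + 7144 = 7147)
(J + 12982) + 33534 = (7147 + 12982) + 33534 = 20129 + 33534 = 53663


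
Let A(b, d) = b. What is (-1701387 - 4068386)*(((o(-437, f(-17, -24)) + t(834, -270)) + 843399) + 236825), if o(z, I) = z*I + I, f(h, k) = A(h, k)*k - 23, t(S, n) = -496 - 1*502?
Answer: -5258374939918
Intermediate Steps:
t(S, n) = -998 (t(S, n) = -496 - 502 = -998)
f(h, k) = -23 + h*k (f(h, k) = h*k - 23 = -23 + h*k)
o(z, I) = I + I*z (o(z, I) = I*z + I = I + I*z)
(-1701387 - 4068386)*(((o(-437, f(-17, -24)) + t(834, -270)) + 843399) + 236825) = (-1701387 - 4068386)*((((-23 - 17*(-24))*(1 - 437) - 998) + 843399) + 236825) = -5769773*((((-23 + 408)*(-436) - 998) + 843399) + 236825) = -5769773*(((385*(-436) - 998) + 843399) + 236825) = -5769773*(((-167860 - 998) + 843399) + 236825) = -5769773*((-168858 + 843399) + 236825) = -5769773*(674541 + 236825) = -5769773*911366 = -5258374939918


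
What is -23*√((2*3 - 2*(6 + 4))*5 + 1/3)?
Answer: -23*I*√627/3 ≈ -191.97*I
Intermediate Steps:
-23*√((2*3 - 2*(6 + 4))*5 + 1/3) = -23*√((6 - 2*10)*5 + ⅓) = -23*√((6 - 20)*5 + ⅓) = -23*√(-14*5 + ⅓) = -23*√(-70 + ⅓) = -23*I*√627/3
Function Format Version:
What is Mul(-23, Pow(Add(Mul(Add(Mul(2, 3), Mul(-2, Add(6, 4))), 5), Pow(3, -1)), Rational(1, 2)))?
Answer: Mul(Rational(-23, 3), I, Pow(627, Rational(1, 2))) ≈ Mul(-191.97, I)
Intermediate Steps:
Mul(-23, Pow(Add(Mul(Add(Mul(2, 3), Mul(-2, Add(6, 4))), 5), Pow(3, -1)), Rational(1, 2))) = Mul(-23, Pow(Add(Mul(Add(6, Mul(-2, 10)), 5), Rational(1, 3)), Rational(1, 2))) = Mul(-23, Pow(Add(Mul(Add(6, -20), 5), Rational(1, 3)), Rational(1, 2))) = Mul(-23, Pow(Add(Mul(-14, 5), Rational(1, 3)), Rational(1, 2))) = Mul(-23, Pow(Add(-70, Rational(1, 3)), Rational(1, 2))) = Mul(-23, Pow(Rational(-209, 3), Rational(1, 2))) = Mul(-23, Mul(Rational(1, 3), I, Pow(627, Rational(1, 2)))) = Mul(Rational(-23, 3), I, Pow(627, Rational(1, 2)))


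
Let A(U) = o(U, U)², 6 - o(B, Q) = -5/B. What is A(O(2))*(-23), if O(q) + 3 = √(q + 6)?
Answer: -6463 - 4140*√2 ≈ -12318.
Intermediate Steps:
O(q) = -3 + √(6 + q) (O(q) = -3 + √(q + 6) = -3 + √(6 + q))
o(B, Q) = 6 + 5/B (o(B, Q) = 6 - (-5)/B = 6 + 5/B)
A(U) = (6 + 5/U)²
A(O(2))*(-23) = ((5 + 6*(-3 + √(6 + 2)))²/(-3 + √(6 + 2))²)*(-23) = ((5 + 6*(-3 + √8))²/(-3 + √8)²)*(-23) = ((5 + 6*(-3 + 2*√2))²/(-3 + 2*√2)²)*(-23) = ((5 + (-18 + 12*√2))²/(-3 + 2*√2)²)*(-23) = ((-13 + 12*√2)²/(-3 + 2*√2)²)*(-23) = -23*(-13 + 12*√2)²/(-3 + 2*√2)²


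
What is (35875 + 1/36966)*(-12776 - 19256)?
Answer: -21239702500016/18483 ≈ -1.1491e+9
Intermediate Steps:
(35875 + 1/36966)*(-12776 - 19256) = (35875 + 1/36966)*(-32032) = (1326155251/36966)*(-32032) = -21239702500016/18483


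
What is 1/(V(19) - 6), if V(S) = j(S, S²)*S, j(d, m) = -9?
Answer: -1/177 ≈ -0.0056497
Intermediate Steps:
V(S) = -9*S
1/(V(19) - 6) = 1/(-9*19 - 6) = 1/(-171 - 6) = 1/(-177) = -1/177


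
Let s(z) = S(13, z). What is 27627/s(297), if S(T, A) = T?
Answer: 27627/13 ≈ 2125.2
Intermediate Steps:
s(z) = 13
27627/s(297) = 27627/13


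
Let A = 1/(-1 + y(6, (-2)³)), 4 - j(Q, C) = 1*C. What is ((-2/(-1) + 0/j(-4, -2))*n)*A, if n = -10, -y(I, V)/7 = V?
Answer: -4/11 ≈ -0.36364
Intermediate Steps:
j(Q, C) = 4 - C
y(I, V) = -7*V
A = 1/55 (A = 1/(-1 - 7*(-2)³) = 1/(-1 - 7*(-8)) = 1/(-1 + 56) = 1/55 ≈ 0.018182)
((-2/(-1) + 0/j(-4, -2))*n)*A = ((-2/(-1) + 0/(4 - 1*(-2)))*(-10))*(1/55) = ((-2*(-1) + 0/(4 + 2))*(-10))*(1/55) = ((2 + 0/6)*(-10))*(1/55) = ((2 + 0*(⅙))*(-10))*(1/55) = ((2 + 0)*(-10))*(1/55) = (2*(-10))*(1/55) = -20*1/55 = -4/11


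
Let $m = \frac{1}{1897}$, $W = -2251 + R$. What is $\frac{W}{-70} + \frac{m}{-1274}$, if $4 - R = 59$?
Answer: $\frac{398077857}{12083890} \approx 32.943$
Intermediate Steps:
$R = -55$ ($R = 4 - 59 = -55$)
$W = -2306$ ($W = -2251 - 55 = -2306$)
$m = \frac{1}{1897} \approx 0.00052715$
$\frac{W}{-70} + \frac{m}{-1274} = - \frac{2306}{-70} + \frac{1}{1897 \left(-1274\right)} = \left(-2306\right) \left(- \frac{1}{70}\right) + \frac{1}{1897} \left(- \frac{1}{1274}\right) = \frac{1153}{35} - \frac{1}{2416778} = \frac{398077857}{12083890}$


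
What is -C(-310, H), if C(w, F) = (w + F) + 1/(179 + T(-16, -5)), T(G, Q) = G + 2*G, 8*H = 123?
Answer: 308759/1048 ≈ 294.62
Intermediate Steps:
H = 123/8 (H = (⅛)*123 = 123/8 ≈ 15.375)
T(G, Q) = 3*G
C(w, F) = 1/131 + F + w (C(w, F) = (w + F) + 1/(179 + 3*(-16)) = (F + w) + 1/(179 - 48) = (F + w) + 1/131 = 1/131 + F + w)
-C(-310, H) = -(1/131 + 123/8 - 310) = -1*(-308759/1048) = 308759/1048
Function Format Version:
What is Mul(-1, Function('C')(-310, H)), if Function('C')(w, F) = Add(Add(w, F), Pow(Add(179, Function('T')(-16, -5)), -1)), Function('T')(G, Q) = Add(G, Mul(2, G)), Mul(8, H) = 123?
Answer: Rational(308759, 1048) ≈ 294.62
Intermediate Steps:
H = Rational(123, 8) (H = Mul(Rational(1, 8), 123) = Rational(123, 8) ≈ 15.375)
Function('T')(G, Q) = Mul(3, G)
Function('C')(w, F) = Add(Rational(1, 131), F, w) (Function('C')(w, F) = Add(Add(w, F), Pow(Add(179, Mul(3, -16)), -1)) = Add(Add(F, w), Pow(Add(179, -48), -1)) = Add(Add(F, w), Pow(131, -1)) = Add(Add(F, w), Rational(1, 131)) = Add(Rational(1, 131), F, w))
Mul(-1, Function('C')(-310, H)) = Mul(-1, Add(Rational(1, 131), Rational(123, 8), -310)) = Mul(-1, Rational(-308759, 1048)) = Rational(308759, 1048)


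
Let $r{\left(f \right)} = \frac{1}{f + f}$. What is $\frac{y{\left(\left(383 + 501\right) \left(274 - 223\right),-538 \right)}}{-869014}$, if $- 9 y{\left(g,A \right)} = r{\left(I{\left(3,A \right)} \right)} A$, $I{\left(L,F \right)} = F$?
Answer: $\frac{1}{15642252} \approx 6.3929 \cdot 10^{-8}$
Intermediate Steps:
$r{\left(f \right)} = \frac{1}{2 f}$
$y{\left(g,A \right)} = - \frac{1}{18}$ ($y{\left(g,A \right)} = - \frac{\frac{1}{2 A} A}{9} = \left(- \frac{1}{9}\right) \frac{1}{2} = - \frac{1}{18}$)
$\frac{y{\left(\left(383 + 501\right) \left(274 - 223\right),-538 \right)}}{-869014} = - \frac{1}{18 \left(-869014\right)} = \left(- \frac{1}{18}\right) \left(- \frac{1}{869014}\right) = \frac{1}{15642252}$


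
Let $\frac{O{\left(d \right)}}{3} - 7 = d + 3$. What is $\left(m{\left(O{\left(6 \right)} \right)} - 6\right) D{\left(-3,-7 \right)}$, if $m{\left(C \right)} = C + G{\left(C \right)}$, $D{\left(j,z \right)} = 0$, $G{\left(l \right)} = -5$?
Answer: $0$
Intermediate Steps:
$O{\left(d \right)} = 30 + 3 d$ ($O{\left(d \right)} = 21 + 3 \left(d + 3\right) = 21 + 3 \left(3 + d\right) = 21 + \left(9 + 3 d\right) = 30 + 3 d$)
$m{\left(C \right)} = -5 + C$ ($m{\left(C \right)} = C - 5 = -5 + C$)
$\left(m{\left(O{\left(6 \right)} \right)} - 6\right) D{\left(-3,-7 \right)} = \left(\left(-5 + \left(30 + 3 \cdot 6\right)\right) - 6\right) 0 = \left(\left(-5 + \left(30 + 18\right)\right) - 6\right) 0 = \left(\left(-5 + 48\right) - 6\right) 0 = \left(43 - 6\right) 0 = 37 \cdot 0 = 0$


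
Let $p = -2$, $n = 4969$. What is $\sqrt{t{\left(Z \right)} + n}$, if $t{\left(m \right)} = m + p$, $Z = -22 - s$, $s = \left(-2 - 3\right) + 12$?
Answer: $\sqrt{4938} \approx 70.271$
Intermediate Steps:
$s = 7$ ($s = -5 + 12 = 7$)
$Z = -29$ ($Z = -22 - 7 = -29$)
$t{\left(m \right)} = -2 + m$ ($t{\left(m \right)} = m - 2 = -2 + m$)
$\sqrt{t{\left(Z \right)} + n} = \sqrt{\left(-2 - 29\right) + 4969} = \sqrt{-31 + 4969} = \sqrt{4938}$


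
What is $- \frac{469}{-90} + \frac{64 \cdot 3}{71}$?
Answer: $\frac{50579}{6390} \approx 7.9153$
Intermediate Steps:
$- \frac{469}{-90} + \frac{64 \cdot 3}{71} = \left(-469\right) \left(- \frac{1}{90}\right) + 192 \cdot \frac{1}{71} = \frac{469}{90} + \frac{192}{71} = \frac{50579}{6390}$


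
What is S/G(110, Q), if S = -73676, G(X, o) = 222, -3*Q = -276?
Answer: -36838/111 ≈ -331.87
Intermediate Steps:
Q = 92 (Q = -1/3*(-276) = 92)
S/G(110, Q) = -73676/222 = -73676*1/222 = -36838/111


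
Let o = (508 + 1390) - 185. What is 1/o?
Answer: 1/1713 ≈ 0.00058377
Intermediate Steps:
o = 1713 (o = 1898 - 185 = 1713)
1/o = 1/1713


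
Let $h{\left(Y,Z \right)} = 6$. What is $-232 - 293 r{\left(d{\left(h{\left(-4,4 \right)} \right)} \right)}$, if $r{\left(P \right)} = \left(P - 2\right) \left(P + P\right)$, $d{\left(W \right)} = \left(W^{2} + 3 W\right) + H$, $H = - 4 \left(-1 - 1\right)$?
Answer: $-2180152$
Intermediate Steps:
$H = 8$ ($H = \left(-4\right) \left(-2\right) = 8$)
$d{\left(W \right)} = 8 + W^{2} + 3 W$ ($d{\left(W \right)} = \left(W^{2} + 3 W\right) + 8 = 8 + W^{2} + 3 W$)
$r{\left(P \right)} = 2 P \left(-2 + P\right)$ ($r{\left(P \right)} = \left(-2 + P\right) 2 P = 2 P \left(-2 + P\right)$)
$-232 - 293 r{\left(d{\left(h{\left(-4,4 \right)} \right)} \right)} = -232 - 293 \cdot 2 \left(8 + 6^{2} + 3 \cdot 6\right) \left(-2 + \left(8 + 6^{2} + 3 \cdot 6\right)\right) = -232 - 293 \cdot 2 \left(8 + 36 + 18\right) \left(-2 + \left(8 + 36 + 18\right)\right) = -232 - 293 \cdot 2 \cdot 62 \left(-2 + 62\right) = -232 - 293 \cdot 2 \cdot 62 \cdot 60 = -232 - 2179920 = -2180152$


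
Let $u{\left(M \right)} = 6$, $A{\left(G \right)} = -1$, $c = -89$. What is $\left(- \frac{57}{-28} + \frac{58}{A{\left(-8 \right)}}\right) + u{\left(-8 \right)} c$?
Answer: $- \frac{16519}{28} \approx -589.96$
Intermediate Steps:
$\left(- \frac{57}{-28} + \frac{58}{A{\left(-8 \right)}}\right) + u{\left(-8 \right)} c = \left(- \frac{57}{-28} + \frac{58}{-1}\right) + 6 \left(-89\right) = \left(\left(-57\right) \left(- \frac{1}{28}\right) + 58 \left(-1\right)\right) - 534 = \left(\frac{57}{28} - 58\right) - 534 = - \frac{1567}{28} - 534 = - \frac{16519}{28}$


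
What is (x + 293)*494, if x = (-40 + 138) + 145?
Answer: 264784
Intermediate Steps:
x = 243 (x = 98 + 145 = 243)
(x + 293)*494 = (243 + 293)*494 = 536*494 = 264784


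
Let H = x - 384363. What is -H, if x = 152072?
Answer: 232291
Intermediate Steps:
H = -232291 (H = 152072 - 384363 = -232291)
-H = -1*(-232291) = 232291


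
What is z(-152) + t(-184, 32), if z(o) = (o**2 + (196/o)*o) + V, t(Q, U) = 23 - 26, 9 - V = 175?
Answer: 23131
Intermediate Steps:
V = -166 (V = 9 - 1*175 = 9 - 175 = -166)
t(Q, U) = -3
z(o) = 30 + o**2 (z(o) = (o**2 + (196/o)*o) - 166 = (o**2 + 196) - 166 = (196 + o**2) - 166 = 30 + o**2)
z(-152) + t(-184, 32) = (30 + (-152)**2) - 3 = (30 + 23104) - 3 = 23134 - 3 = 23131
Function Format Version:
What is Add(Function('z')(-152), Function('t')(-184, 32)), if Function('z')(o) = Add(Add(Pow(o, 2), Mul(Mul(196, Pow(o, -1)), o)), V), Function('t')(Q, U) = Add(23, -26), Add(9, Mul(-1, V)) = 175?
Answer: 23131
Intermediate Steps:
V = -166 (V = Add(9, Mul(-1, 175)) = Add(9, -175) = -166)
Function('t')(Q, U) = -3
Function('z')(o) = Add(30, Pow(o, 2)) (Function('z')(o) = Add(Add(Pow(o, 2), Mul(Mul(196, Pow(o, -1)), o)), -166) = Add(Add(Pow(o, 2), 196), -166) = Add(Add(196, Pow(o, 2)), -166) = Add(30, Pow(o, 2)))
Add(Function('z')(-152), Function('t')(-184, 32)) = Add(Add(30, Pow(-152, 2)), -3) = Add(Add(30, 23104), -3) = Add(23134, -3) = 23131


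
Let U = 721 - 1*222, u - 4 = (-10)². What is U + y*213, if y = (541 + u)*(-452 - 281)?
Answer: -100702706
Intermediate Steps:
u = 104 (u = 4 + (-10)² = 4 + 100 = 104)
y = -472785 (y = (541 + 104)*(-452 - 281) = 645*(-733) = -472785)
U = 499 (U = 721 - 222 = 499)
U + y*213 = 499 - 472785*213 = 499 - 100703205 = -100702706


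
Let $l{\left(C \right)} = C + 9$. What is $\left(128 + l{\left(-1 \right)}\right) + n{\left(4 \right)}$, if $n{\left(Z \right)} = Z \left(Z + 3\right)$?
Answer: $164$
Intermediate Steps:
$l{\left(C \right)} = 9 + C$
$n{\left(Z \right)} = Z \left(3 + Z\right)$
$\left(128 + l{\left(-1 \right)}\right) + n{\left(4 \right)} = \left(128 + \left(9 - 1\right)\right) + 4 \left(3 + 4\right) = \left(128 + 8\right) + 4 \cdot 7 = 136 + 28 = 164$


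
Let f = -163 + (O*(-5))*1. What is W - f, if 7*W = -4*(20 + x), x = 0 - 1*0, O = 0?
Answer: 1061/7 ≈ 151.57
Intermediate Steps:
x = 0 (x = 0 + 0 = 0)
W = -80/7 (W = (-4*(20 + 0))/7 = (-4*20)/7 = (⅐)*(-80) = -80/7 ≈ -11.429)
f = -163 (f = -163 + (0*(-5))*1 = -163 + 0*1 = -163 + 0 = -163)
W - f = -80/7 - 1*(-163) = -80/7 + 163 = 1061/7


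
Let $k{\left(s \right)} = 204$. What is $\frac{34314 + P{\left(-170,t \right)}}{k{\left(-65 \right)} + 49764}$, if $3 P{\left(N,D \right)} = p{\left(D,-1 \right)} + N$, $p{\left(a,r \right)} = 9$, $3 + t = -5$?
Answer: $\frac{102781}{149904} \approx 0.68565$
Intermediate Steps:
$t = -8$ ($t = -3 - 5 = -8$)
$P{\left(N,D \right)} = 3 + \frac{N}{3}$ ($P{\left(N,D \right)} = \frac{9 + N}{3} = 3 + \frac{N}{3}$)
$\frac{34314 + P{\left(-170,t \right)}}{k{\left(-65 \right)} + 49764} = \frac{34314 + \left(3 + \frac{1}{3} \left(-170\right)\right)}{204 + 49764} = \frac{34314 + \left(3 - \frac{170}{3}\right)}{49968} = \left(34314 - \frac{161}{3}\right) \frac{1}{49968} = \frac{102781}{3} \cdot \frac{1}{49968} = \frac{102781}{149904}$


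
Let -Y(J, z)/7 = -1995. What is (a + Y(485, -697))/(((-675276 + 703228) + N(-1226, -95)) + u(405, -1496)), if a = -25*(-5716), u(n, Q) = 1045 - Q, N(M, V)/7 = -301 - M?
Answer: 156865/36968 ≈ 4.2433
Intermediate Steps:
Y(J, z) = 13965 (Y(J, z) = -7*(-1995) = 13965)
N(M, V) = -2107 - 7*M (N(M, V) = 7*(-301 - M) = -2107 - 7*M)
a = 142900
(a + Y(485, -697))/(((-675276 + 703228) + N(-1226, -95)) + u(405, -1496)) = (142900 + 13965)/(((-675276 + 703228) + (-2107 - 7*(-1226))) + (1045 - 1*(-1496))) = 156865/((27952 + (-2107 + 8582)) + (1045 + 1496)) = 156865/((27952 + 6475) + 2541) = 156865/(34427 + 2541) = 156865/36968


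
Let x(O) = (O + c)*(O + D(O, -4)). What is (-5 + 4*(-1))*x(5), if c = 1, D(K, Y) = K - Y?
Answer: -756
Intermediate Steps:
x(O) = (1 + O)*(4 + 2*O) (x(O) = (O + 1)*(O + (O - 1*(-4))) = (1 + O)*(O + (O + 4)) = (1 + O)*(O + (4 + O)) = (1 + O)*(4 + 2*O))
(-5 + 4*(-1))*x(5) = (-5 + 4*(-1))*(4 + 2*5² + 6*5) = (-5 - 4)*(4 + 2*25 + 30) = -9*(4 + 50 + 30) = -9*84 = -756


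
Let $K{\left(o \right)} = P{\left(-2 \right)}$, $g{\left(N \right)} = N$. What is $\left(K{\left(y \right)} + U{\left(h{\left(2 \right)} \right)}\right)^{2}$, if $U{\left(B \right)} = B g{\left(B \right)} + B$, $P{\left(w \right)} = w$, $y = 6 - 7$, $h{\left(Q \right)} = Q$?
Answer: $16$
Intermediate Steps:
$y = -1$ ($y = 6 - 7 = -1$)
$K{\left(o \right)} = -2$
$U{\left(B \right)} = B + B^{2}$ ($U{\left(B \right)} = B B + B = B^{2} + B = B + B^{2}$)
$\left(K{\left(y \right)} + U{\left(h{\left(2 \right)} \right)}\right)^{2} = \left(-2 + 2 \left(1 + 2\right)\right)^{2} = \left(-2 + 2 \cdot 3\right)^{2} = \left(-2 + 6\right)^{2} = 4^{2} = 16$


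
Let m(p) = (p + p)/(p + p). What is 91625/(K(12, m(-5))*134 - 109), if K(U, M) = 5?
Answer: 91625/561 ≈ 163.32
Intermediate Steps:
m(p) = 1 (m(p) = (2*p)/((2*p)) = (2*p)*(1/(2*p)) = 1)
91625/(K(12, m(-5))*134 - 109) = 91625/(5*134 - 109) = 91625/(670 - 109) = 91625/561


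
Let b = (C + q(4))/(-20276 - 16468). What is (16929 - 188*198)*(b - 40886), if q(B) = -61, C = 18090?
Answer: 10163284185945/12248 ≈ 8.2979e+8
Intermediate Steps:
b = -18029/36744 (b = (18090 - 61)/(-20276 - 16468) = 18029/(-36744) = 18029*(-1/36744) = -18029/36744 ≈ -0.49066)
(16929 - 188*198)*(b - 40886) = (16929 - 188*198)*(-18029/36744 - 40886) = (16929 - 37224)*(-1502333213/36744) = -20295*(-1502333213/36744) = 10163284185945/12248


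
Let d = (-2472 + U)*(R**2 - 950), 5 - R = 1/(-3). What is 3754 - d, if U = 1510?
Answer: -7945042/9 ≈ -8.8278e+5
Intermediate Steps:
R = 16/3 (R = 5 - 1/(-3) = 5 - 1*(-1/3) = 5 + 1/3 = 16/3 ≈ 5.3333)
d = 7978828/9 (d = (-2472 + 1510)*((16/3)**2 - 950) = -962*(256/9 - 950) = -962*(-8294/9) = 7978828/9 ≈ 8.8654e+5)
3754 - d = 3754 - 1*7978828/9 = 3754 - 7978828/9 = -7945042/9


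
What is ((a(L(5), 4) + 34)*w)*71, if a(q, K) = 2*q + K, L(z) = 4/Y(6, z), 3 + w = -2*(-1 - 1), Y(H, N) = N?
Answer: 14058/5 ≈ 2811.6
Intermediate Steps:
w = 1 (w = -3 - 2*(-1 - 1) = -3 - 2*(-2) = -3 + 4 = 1)
L(z) = 4/z
a(q, K) = K + 2*q
((a(L(5), 4) + 34)*w)*71 = (((4 + 2*(4/5)) + 34)*1)*71 = (((4 + 8/5) + 34)*1)*71 = ((28/5 + 34)*1)*71 = ((198/5)*1)*71 = (198/5)*71 = 14058/5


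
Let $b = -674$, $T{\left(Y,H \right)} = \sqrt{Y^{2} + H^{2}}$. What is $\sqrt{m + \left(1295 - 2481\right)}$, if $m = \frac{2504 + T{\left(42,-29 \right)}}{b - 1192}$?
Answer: $\frac{\sqrt{-4134272280 - 1866 \sqrt{2605}}}{1866} \approx 34.458 i$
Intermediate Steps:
$T{\left(Y,H \right)} = \sqrt{H^{2} + Y^{2}}$
$m = - \frac{1252}{933} - \frac{\sqrt{2605}}{1866}$ ($m = \frac{2504 + \sqrt{\left(-29\right)^{2} + 42^{2}}}{-674 - 1192} = \frac{2504 + \sqrt{841 + 1764}}{-1866} = \left(2504 + \sqrt{2605}\right) \left(- \frac{1}{1866}\right) = - \frac{1252}{933} - \frac{\sqrt{2605}}{1866} \approx -1.3693$)
$\sqrt{m + \left(1295 - 2481\right)} = \sqrt{\left(- \frac{1252}{933} - \frac{\sqrt{2605}}{1866}\right) + \left(1295 - 2481\right)} = \sqrt{\left(- \frac{1252}{933} - \frac{\sqrt{2605}}{1866}\right) - 1186} = \sqrt{- \frac{1107790}{933} - \frac{\sqrt{2605}}{1866}}$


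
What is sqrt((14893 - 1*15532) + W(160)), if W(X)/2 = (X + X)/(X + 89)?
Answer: I*sqrt(39459279)/249 ≈ 25.228*I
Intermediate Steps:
W(X) = 4*X/(89 + X) (W(X) = 2*((X + X)/(X + 89)) = 2*((2*X)/(89 + X)) = 2*(2*X/(89 + X)) = 4*X/(89 + X))
sqrt((14893 - 1*15532) + W(160)) = sqrt((14893 - 1*15532) + 4*160/(89 + 160)) = sqrt((14893 - 15532) + 4*160/249) = sqrt(-639 + 4*160*(1/249)) = sqrt(-639 + 640/249) = sqrt(-158471/249) = I*sqrt(39459279)/249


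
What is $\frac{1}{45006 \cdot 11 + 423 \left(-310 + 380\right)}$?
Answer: $\frac{1}{524676} \approx 1.9059 \cdot 10^{-6}$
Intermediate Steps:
$\frac{1}{45006 \cdot 11 + 423 \left(-310 + 380\right)} = \frac{1}{495066 + 423 \cdot 70} = \frac{1}{495066 + 29610} = \frac{1}{524676}$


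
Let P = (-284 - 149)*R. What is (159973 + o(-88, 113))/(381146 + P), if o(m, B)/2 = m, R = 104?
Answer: 159797/336114 ≈ 0.47542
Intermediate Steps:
o(m, B) = 2*m
P = -45032 (P = (-284 - 149)*104 = -433*104 = -45032)
(159973 + o(-88, 113))/(381146 + P) = (159973 + 2*(-88))/(381146 - 45032) = (159973 - 176)/336114 = 159797*(1/336114) = 159797/336114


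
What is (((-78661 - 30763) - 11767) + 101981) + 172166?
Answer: 152956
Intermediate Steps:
(((-78661 - 30763) - 11767) + 101981) + 172166 = ((-109424 - 11767) + 101981) + 172166 = (-121191 + 101981) + 172166 = -19210 + 172166 = 152956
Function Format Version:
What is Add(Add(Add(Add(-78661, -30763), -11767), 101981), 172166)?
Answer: 152956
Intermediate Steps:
Add(Add(Add(Add(-78661, -30763), -11767), 101981), 172166) = Add(Add(Add(-109424, -11767), 101981), 172166) = Add(Add(-121191, 101981), 172166) = Add(-19210, 172166) = 152956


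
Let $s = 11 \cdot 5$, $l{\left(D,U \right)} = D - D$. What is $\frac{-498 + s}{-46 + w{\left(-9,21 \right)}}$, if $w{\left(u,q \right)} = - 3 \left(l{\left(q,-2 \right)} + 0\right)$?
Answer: $\frac{443}{46} \approx 9.6304$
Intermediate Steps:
$l{\left(D,U \right)} = 0$
$s = 55$
$w{\left(u,q \right)} = 0$ ($w{\left(u,q \right)} = - 3 \left(0 + 0\right) = \left(-3\right) 0 = 0$)
$\frac{-498 + s}{-46 + w{\left(-9,21 \right)}} = \frac{-498 + 55}{-46 + 0} = - \frac{443}{-46} = \left(-443\right) \left(- \frac{1}{46}\right) = \frac{443}{46}$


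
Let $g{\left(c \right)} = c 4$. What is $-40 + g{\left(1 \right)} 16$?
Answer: $24$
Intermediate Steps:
$g{\left(c \right)} = 4 c$
$-40 + g{\left(1 \right)} 16 = -40 + 4 \cdot 1 \cdot 16 = -40 + 4 \cdot 16 = -40 + 64 = 24$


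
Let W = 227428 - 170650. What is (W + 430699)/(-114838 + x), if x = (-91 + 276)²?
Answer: -487477/80613 ≈ -6.0471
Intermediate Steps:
x = 34225 (x = 185² = 34225)
W = 56778
(W + 430699)/(-114838 + x) = (56778 + 430699)/(-114838 + 34225) = 487477/(-80613) = 487477*(-1/80613) = -487477/80613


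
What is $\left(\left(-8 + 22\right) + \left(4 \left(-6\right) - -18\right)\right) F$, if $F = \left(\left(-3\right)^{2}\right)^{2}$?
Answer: $648$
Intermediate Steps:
$F = 81$ ($F = 9^{2} = 81$)
$\left(\left(-8 + 22\right) + \left(4 \left(-6\right) - -18\right)\right) F = \left(\left(-8 + 22\right) + \left(4 \left(-6\right) - -18\right)\right) 81 = \left(14 + \left(-24 + 18\right)\right) 81 = \left(14 - 6\right) 81 = 8 \cdot 81 = 648$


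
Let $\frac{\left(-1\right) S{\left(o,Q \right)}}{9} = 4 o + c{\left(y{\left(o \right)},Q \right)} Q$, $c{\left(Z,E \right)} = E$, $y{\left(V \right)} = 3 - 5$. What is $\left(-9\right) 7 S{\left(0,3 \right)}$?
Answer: $5103$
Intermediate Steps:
$y{\left(V \right)} = -2$ ($y{\left(V \right)} = 3 - 5 = -2$)
$S{\left(o,Q \right)} = - 36 o - 9 Q^{2}$ ($S{\left(o,Q \right)} = - 9 \left(4 o + Q Q\right) = - 9 \left(4 o + Q^{2}\right) = - 9 \left(Q^{2} + 4 o\right) = - 36 o - 9 Q^{2}$)
$\left(-9\right) 7 S{\left(0,3 \right)} = \left(-9\right) 7 \left(\left(-36\right) 0 - 9 \cdot 3^{2}\right) = - 63 \left(0 - 81\right) = \left(-63\right) \left(-81\right) = 5103$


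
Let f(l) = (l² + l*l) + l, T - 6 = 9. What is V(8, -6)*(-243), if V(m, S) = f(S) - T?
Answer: -12393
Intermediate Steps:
T = 15 (T = 6 + 9 = 15)
f(l) = l + 2*l² (f(l) = (l² + l²) + l = 2*l² + l = l + 2*l²)
V(m, S) = -15 + S*(1 + 2*S) (V(m, S) = S*(1 + 2*S) - 1*15 = S*(1 + 2*S) - 15 = -15 + S*(1 + 2*S))
V(8, -6)*(-243) = (-15 - 6*(1 + 2*(-6)))*(-243) = (-15 - 6*(1 - 12))*(-243) = (-15 - 6*(-11))*(-243) = (-15 + 66)*(-243) = 51*(-243) = -12393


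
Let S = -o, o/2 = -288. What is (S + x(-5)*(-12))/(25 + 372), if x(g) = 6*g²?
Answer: -1224/397 ≈ -3.0831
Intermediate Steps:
o = -576 (o = 2*(-288) = -576)
S = 576 (S = -1*(-576) = 576)
(S + x(-5)*(-12))/(25 + 372) = (576 + (6*(-5)²)*(-12))/(25 + 372) = (576 + (6*25)*(-12))/397 = (576 + 150*(-12))*(1/397) = (576 - 1800)*(1/397) = -1224*1/397 = -1224/397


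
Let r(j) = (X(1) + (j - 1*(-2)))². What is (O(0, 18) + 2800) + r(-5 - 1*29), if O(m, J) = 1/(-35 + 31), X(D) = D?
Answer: 15043/4 ≈ 3760.8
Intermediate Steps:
O(m, J) = -¼ (O(m, J) = 1/(-4) = -¼)
r(j) = (3 + j)² (r(j) = (1 + (j - 1*(-2)))² = (1 + (j + 2))² = (1 + (2 + j))² = (3 + j)²)
(O(0, 18) + 2800) + r(-5 - 1*29) = (-¼ + 2800) + (3 + (-5 - 1*29))² = 11199/4 + (3 + (-5 - 29))² = 11199/4 + (3 - 34)² = 11199/4 + (-31)² = 11199/4 + 961 = 15043/4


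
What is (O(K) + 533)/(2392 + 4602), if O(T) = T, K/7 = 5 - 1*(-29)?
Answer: 771/6994 ≈ 0.11024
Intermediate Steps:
K = 238 (K = 7*(5 - 1*(-29)) = 7*(5 + 29) = 7*34 = 238)
(O(K) + 533)/(2392 + 4602) = (238 + 533)/(2392 + 4602) = 771/6994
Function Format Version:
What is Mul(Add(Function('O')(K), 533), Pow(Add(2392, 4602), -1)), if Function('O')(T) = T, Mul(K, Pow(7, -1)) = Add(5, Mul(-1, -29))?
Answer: Rational(771, 6994) ≈ 0.11024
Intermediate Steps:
K = 238 (K = Mul(7, Add(5, Mul(-1, -29))) = Mul(7, Add(5, 29)) = Mul(7, 34) = 238)
Mul(Add(Function('O')(K), 533), Pow(Add(2392, 4602), -1)) = Mul(Add(238, 533), Pow(Add(2392, 4602), -1)) = Mul(771, Pow(6994, -1)) = Mul(771, Rational(1, 6994)) = Rational(771, 6994)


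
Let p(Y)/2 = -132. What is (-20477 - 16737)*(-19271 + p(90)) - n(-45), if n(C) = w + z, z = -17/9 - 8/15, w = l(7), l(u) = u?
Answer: 32713896844/45 ≈ 7.2698e+8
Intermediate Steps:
w = 7
p(Y) = -264 (p(Y) = 2*(-132) = -264)
z = -109/45 (z = -17*⅑ - 8*1/15 = -17/9 - 8/15 = -109/45 ≈ -2.4222)
n(C) = 206/45 (n(C) = 7 - 109/45 = 206/45)
(-20477 - 16737)*(-19271 + p(90)) - n(-45) = (-20477 - 16737)*(-19271 - 264) - 1*206/45 = -37214*(-19535) - 206/45 = 726975490 - 206/45 = 32713896844/45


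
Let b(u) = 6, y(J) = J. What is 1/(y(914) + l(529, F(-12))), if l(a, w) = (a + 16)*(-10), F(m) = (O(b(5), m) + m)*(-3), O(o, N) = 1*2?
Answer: -1/4536 ≈ -0.00022046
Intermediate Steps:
O(o, N) = 2
F(m) = -6 - 3*m (F(m) = (2 + m)*(-3) = -6 - 3*m)
l(a, w) = -160 - 10*a (l(a, w) = (16 + a)*(-10) = -160 - 10*a)
1/(y(914) + l(529, F(-12))) = 1/(914 + (-160 - 10*529)) = 1/(914 + (-160 - 5290)) = 1/(914 - 5450) = 1/(-4536) = -1/4536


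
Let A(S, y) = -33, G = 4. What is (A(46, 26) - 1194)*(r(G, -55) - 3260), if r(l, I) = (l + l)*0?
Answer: 4000020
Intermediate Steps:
r(l, I) = 0 (r(l, I) = (2*l)*0 = 0)
(A(46, 26) - 1194)*(r(G, -55) - 3260) = (-33 - 1194)*(0 - 3260) = -1227*(-3260) = 4000020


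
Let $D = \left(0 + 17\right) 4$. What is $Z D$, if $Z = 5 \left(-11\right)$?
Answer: $-3740$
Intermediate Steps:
$Z = -55$
$D = 68$ ($D = 17 \cdot 4 = 68$)
$Z D = \left(-55\right) 68 = -3740$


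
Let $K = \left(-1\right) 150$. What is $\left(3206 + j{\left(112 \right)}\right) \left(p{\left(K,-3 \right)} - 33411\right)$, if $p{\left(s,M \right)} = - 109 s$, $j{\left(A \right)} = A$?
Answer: $-56608398$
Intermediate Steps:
$K = -150$
$\left(3206 + j{\left(112 \right)}\right) \left(p{\left(K,-3 \right)} - 33411\right) = \left(3206 + 112\right) \left(\left(-109\right) \left(-150\right) - 33411\right) = 3318 \left(16350 - 33411\right) = 3318 \left(-17061\right) = -56608398$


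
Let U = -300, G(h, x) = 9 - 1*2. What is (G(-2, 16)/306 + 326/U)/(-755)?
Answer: 4069/2887875 ≈ 0.0014090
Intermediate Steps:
G(h, x) = 7 (G(h, x) = 9 - 2 = 7)
(G(-2, 16)/306 + 326/U)/(-755) = (7/306 + 326/(-300))/(-755) = (7*(1/306) + 326*(-1/300))*(-1/755) = (7/306 - 163/150)*(-1/755) = -4069/3825*(-1/755) = 4069/2887875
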